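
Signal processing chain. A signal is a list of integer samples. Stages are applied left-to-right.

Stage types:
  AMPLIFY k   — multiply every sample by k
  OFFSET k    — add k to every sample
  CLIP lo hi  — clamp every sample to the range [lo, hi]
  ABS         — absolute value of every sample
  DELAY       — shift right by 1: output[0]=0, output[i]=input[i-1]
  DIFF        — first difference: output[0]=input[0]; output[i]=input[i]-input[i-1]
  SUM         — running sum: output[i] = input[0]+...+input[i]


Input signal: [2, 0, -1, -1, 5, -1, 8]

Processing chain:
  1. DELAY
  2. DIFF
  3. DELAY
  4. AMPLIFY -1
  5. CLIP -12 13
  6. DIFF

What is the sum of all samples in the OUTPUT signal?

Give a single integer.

Answer: -6

Derivation:
Input: [2, 0, -1, -1, 5, -1, 8]
Stage 1 (DELAY): [0, 2, 0, -1, -1, 5, -1] = [0, 2, 0, -1, -1, 5, -1] -> [0, 2, 0, -1, -1, 5, -1]
Stage 2 (DIFF): s[0]=0, 2-0=2, 0-2=-2, -1-0=-1, -1--1=0, 5--1=6, -1-5=-6 -> [0, 2, -2, -1, 0, 6, -6]
Stage 3 (DELAY): [0, 0, 2, -2, -1, 0, 6] = [0, 0, 2, -2, -1, 0, 6] -> [0, 0, 2, -2, -1, 0, 6]
Stage 4 (AMPLIFY -1): 0*-1=0, 0*-1=0, 2*-1=-2, -2*-1=2, -1*-1=1, 0*-1=0, 6*-1=-6 -> [0, 0, -2, 2, 1, 0, -6]
Stage 5 (CLIP -12 13): clip(0,-12,13)=0, clip(0,-12,13)=0, clip(-2,-12,13)=-2, clip(2,-12,13)=2, clip(1,-12,13)=1, clip(0,-12,13)=0, clip(-6,-12,13)=-6 -> [0, 0, -2, 2, 1, 0, -6]
Stage 6 (DIFF): s[0]=0, 0-0=0, -2-0=-2, 2--2=4, 1-2=-1, 0-1=-1, -6-0=-6 -> [0, 0, -2, 4, -1, -1, -6]
Output sum: -6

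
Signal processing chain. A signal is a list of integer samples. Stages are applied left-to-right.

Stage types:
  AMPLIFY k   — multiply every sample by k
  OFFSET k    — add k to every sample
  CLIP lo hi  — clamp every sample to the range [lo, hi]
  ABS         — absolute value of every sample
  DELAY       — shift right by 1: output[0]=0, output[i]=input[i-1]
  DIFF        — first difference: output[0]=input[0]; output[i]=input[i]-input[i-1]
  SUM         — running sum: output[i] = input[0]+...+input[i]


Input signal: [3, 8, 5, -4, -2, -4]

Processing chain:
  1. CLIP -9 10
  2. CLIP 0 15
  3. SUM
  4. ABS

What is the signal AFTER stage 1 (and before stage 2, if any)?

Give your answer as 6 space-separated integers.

Answer: 3 8 5 -4 -2 -4

Derivation:
Input: [3, 8, 5, -4, -2, -4]
Stage 1 (CLIP -9 10): clip(3,-9,10)=3, clip(8,-9,10)=8, clip(5,-9,10)=5, clip(-4,-9,10)=-4, clip(-2,-9,10)=-2, clip(-4,-9,10)=-4 -> [3, 8, 5, -4, -2, -4]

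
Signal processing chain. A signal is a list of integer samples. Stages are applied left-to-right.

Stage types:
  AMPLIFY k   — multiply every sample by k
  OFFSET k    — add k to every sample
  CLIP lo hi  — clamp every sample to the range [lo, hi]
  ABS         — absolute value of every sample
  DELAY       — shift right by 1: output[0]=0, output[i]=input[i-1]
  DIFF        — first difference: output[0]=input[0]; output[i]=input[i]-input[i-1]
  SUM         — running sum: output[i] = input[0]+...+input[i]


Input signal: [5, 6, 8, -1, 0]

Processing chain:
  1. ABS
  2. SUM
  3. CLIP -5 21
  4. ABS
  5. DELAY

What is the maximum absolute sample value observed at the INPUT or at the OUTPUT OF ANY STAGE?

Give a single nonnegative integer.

Input: [5, 6, 8, -1, 0] (max |s|=8)
Stage 1 (ABS): |5|=5, |6|=6, |8|=8, |-1|=1, |0|=0 -> [5, 6, 8, 1, 0] (max |s|=8)
Stage 2 (SUM): sum[0..0]=5, sum[0..1]=11, sum[0..2]=19, sum[0..3]=20, sum[0..4]=20 -> [5, 11, 19, 20, 20] (max |s|=20)
Stage 3 (CLIP -5 21): clip(5,-5,21)=5, clip(11,-5,21)=11, clip(19,-5,21)=19, clip(20,-5,21)=20, clip(20,-5,21)=20 -> [5, 11, 19, 20, 20] (max |s|=20)
Stage 4 (ABS): |5|=5, |11|=11, |19|=19, |20|=20, |20|=20 -> [5, 11, 19, 20, 20] (max |s|=20)
Stage 5 (DELAY): [0, 5, 11, 19, 20] = [0, 5, 11, 19, 20] -> [0, 5, 11, 19, 20] (max |s|=20)
Overall max amplitude: 20

Answer: 20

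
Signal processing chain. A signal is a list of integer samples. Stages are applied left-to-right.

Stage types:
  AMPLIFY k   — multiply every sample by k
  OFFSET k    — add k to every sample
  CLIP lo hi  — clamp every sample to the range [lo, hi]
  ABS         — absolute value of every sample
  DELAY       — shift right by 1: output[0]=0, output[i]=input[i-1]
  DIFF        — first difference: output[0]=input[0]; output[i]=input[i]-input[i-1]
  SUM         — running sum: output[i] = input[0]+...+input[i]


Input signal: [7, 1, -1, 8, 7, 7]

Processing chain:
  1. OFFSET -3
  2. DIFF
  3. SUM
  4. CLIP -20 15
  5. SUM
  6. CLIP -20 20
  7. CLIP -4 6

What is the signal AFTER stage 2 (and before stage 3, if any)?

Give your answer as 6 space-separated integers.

Answer: 4 -6 -2 9 -1 0

Derivation:
Input: [7, 1, -1, 8, 7, 7]
Stage 1 (OFFSET -3): 7+-3=4, 1+-3=-2, -1+-3=-4, 8+-3=5, 7+-3=4, 7+-3=4 -> [4, -2, -4, 5, 4, 4]
Stage 2 (DIFF): s[0]=4, -2-4=-6, -4--2=-2, 5--4=9, 4-5=-1, 4-4=0 -> [4, -6, -2, 9, -1, 0]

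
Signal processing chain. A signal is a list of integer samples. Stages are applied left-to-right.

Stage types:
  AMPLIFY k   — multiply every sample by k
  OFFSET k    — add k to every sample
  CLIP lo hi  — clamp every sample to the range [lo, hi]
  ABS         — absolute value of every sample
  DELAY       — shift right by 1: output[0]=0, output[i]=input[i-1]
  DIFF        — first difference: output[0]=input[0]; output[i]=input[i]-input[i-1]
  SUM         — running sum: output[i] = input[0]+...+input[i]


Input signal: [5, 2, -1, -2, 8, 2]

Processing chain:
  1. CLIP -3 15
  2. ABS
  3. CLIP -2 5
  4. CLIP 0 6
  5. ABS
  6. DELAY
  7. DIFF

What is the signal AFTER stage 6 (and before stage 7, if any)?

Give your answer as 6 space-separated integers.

Answer: 0 5 2 1 2 5

Derivation:
Input: [5, 2, -1, -2, 8, 2]
Stage 1 (CLIP -3 15): clip(5,-3,15)=5, clip(2,-3,15)=2, clip(-1,-3,15)=-1, clip(-2,-3,15)=-2, clip(8,-3,15)=8, clip(2,-3,15)=2 -> [5, 2, -1, -2, 8, 2]
Stage 2 (ABS): |5|=5, |2|=2, |-1|=1, |-2|=2, |8|=8, |2|=2 -> [5, 2, 1, 2, 8, 2]
Stage 3 (CLIP -2 5): clip(5,-2,5)=5, clip(2,-2,5)=2, clip(1,-2,5)=1, clip(2,-2,5)=2, clip(8,-2,5)=5, clip(2,-2,5)=2 -> [5, 2, 1, 2, 5, 2]
Stage 4 (CLIP 0 6): clip(5,0,6)=5, clip(2,0,6)=2, clip(1,0,6)=1, clip(2,0,6)=2, clip(5,0,6)=5, clip(2,0,6)=2 -> [5, 2, 1, 2, 5, 2]
Stage 5 (ABS): |5|=5, |2|=2, |1|=1, |2|=2, |5|=5, |2|=2 -> [5, 2, 1, 2, 5, 2]
Stage 6 (DELAY): [0, 5, 2, 1, 2, 5] = [0, 5, 2, 1, 2, 5] -> [0, 5, 2, 1, 2, 5]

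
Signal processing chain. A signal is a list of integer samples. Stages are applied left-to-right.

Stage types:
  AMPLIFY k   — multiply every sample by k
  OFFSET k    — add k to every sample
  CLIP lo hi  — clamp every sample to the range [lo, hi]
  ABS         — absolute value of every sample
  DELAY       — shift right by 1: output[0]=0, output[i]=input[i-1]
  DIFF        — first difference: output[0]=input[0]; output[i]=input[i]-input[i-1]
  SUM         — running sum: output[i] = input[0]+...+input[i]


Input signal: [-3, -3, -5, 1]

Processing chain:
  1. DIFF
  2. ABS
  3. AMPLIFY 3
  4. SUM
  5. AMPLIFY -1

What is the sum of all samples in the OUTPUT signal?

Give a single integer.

Answer: -66

Derivation:
Input: [-3, -3, -5, 1]
Stage 1 (DIFF): s[0]=-3, -3--3=0, -5--3=-2, 1--5=6 -> [-3, 0, -2, 6]
Stage 2 (ABS): |-3|=3, |0|=0, |-2|=2, |6|=6 -> [3, 0, 2, 6]
Stage 3 (AMPLIFY 3): 3*3=9, 0*3=0, 2*3=6, 6*3=18 -> [9, 0, 6, 18]
Stage 4 (SUM): sum[0..0]=9, sum[0..1]=9, sum[0..2]=15, sum[0..3]=33 -> [9, 9, 15, 33]
Stage 5 (AMPLIFY -1): 9*-1=-9, 9*-1=-9, 15*-1=-15, 33*-1=-33 -> [-9, -9, -15, -33]
Output sum: -66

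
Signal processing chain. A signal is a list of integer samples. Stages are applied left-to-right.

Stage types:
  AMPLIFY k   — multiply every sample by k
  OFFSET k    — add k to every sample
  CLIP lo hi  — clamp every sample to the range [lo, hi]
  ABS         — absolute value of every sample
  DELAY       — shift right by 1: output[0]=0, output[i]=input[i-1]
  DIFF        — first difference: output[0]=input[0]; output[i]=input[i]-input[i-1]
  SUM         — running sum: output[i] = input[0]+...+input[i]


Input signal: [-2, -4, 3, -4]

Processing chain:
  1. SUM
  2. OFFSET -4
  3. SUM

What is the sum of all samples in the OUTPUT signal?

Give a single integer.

Answer: -79

Derivation:
Input: [-2, -4, 3, -4]
Stage 1 (SUM): sum[0..0]=-2, sum[0..1]=-6, sum[0..2]=-3, sum[0..3]=-7 -> [-2, -6, -3, -7]
Stage 2 (OFFSET -4): -2+-4=-6, -6+-4=-10, -3+-4=-7, -7+-4=-11 -> [-6, -10, -7, -11]
Stage 3 (SUM): sum[0..0]=-6, sum[0..1]=-16, sum[0..2]=-23, sum[0..3]=-34 -> [-6, -16, -23, -34]
Output sum: -79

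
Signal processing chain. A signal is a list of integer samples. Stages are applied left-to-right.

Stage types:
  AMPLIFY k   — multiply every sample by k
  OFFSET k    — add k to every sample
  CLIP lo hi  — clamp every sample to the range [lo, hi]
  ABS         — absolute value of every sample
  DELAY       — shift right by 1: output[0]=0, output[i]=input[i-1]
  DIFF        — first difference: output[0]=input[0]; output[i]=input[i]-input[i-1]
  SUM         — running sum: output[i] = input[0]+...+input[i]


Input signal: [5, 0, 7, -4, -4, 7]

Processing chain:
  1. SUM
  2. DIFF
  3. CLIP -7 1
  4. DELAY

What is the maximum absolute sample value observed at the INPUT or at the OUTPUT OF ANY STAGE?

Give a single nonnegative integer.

Input: [5, 0, 7, -4, -4, 7] (max |s|=7)
Stage 1 (SUM): sum[0..0]=5, sum[0..1]=5, sum[0..2]=12, sum[0..3]=8, sum[0..4]=4, sum[0..5]=11 -> [5, 5, 12, 8, 4, 11] (max |s|=12)
Stage 2 (DIFF): s[0]=5, 5-5=0, 12-5=7, 8-12=-4, 4-8=-4, 11-4=7 -> [5, 0, 7, -4, -4, 7] (max |s|=7)
Stage 3 (CLIP -7 1): clip(5,-7,1)=1, clip(0,-7,1)=0, clip(7,-7,1)=1, clip(-4,-7,1)=-4, clip(-4,-7,1)=-4, clip(7,-7,1)=1 -> [1, 0, 1, -4, -4, 1] (max |s|=4)
Stage 4 (DELAY): [0, 1, 0, 1, -4, -4] = [0, 1, 0, 1, -4, -4] -> [0, 1, 0, 1, -4, -4] (max |s|=4)
Overall max amplitude: 12

Answer: 12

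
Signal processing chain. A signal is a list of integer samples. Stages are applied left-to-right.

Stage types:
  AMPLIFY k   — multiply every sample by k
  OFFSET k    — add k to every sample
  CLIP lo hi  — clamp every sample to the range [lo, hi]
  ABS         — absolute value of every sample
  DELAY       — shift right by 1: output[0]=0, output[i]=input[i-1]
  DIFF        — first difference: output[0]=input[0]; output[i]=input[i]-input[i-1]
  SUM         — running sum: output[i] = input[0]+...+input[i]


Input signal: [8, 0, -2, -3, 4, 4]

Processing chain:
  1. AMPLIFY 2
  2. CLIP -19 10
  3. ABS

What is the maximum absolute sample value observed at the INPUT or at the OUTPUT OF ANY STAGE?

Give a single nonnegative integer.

Input: [8, 0, -2, -3, 4, 4] (max |s|=8)
Stage 1 (AMPLIFY 2): 8*2=16, 0*2=0, -2*2=-4, -3*2=-6, 4*2=8, 4*2=8 -> [16, 0, -4, -6, 8, 8] (max |s|=16)
Stage 2 (CLIP -19 10): clip(16,-19,10)=10, clip(0,-19,10)=0, clip(-4,-19,10)=-4, clip(-6,-19,10)=-6, clip(8,-19,10)=8, clip(8,-19,10)=8 -> [10, 0, -4, -6, 8, 8] (max |s|=10)
Stage 3 (ABS): |10|=10, |0|=0, |-4|=4, |-6|=6, |8|=8, |8|=8 -> [10, 0, 4, 6, 8, 8] (max |s|=10)
Overall max amplitude: 16

Answer: 16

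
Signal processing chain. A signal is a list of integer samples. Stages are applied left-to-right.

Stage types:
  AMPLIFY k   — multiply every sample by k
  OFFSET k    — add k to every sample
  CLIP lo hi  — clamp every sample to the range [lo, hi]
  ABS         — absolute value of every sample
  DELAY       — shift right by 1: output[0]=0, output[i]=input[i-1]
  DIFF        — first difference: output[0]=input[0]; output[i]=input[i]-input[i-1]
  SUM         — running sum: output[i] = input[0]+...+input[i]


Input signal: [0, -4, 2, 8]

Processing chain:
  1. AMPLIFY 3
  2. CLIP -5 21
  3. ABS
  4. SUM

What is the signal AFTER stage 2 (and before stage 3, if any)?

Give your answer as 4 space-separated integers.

Answer: 0 -5 6 21

Derivation:
Input: [0, -4, 2, 8]
Stage 1 (AMPLIFY 3): 0*3=0, -4*3=-12, 2*3=6, 8*3=24 -> [0, -12, 6, 24]
Stage 2 (CLIP -5 21): clip(0,-5,21)=0, clip(-12,-5,21)=-5, clip(6,-5,21)=6, clip(24,-5,21)=21 -> [0, -5, 6, 21]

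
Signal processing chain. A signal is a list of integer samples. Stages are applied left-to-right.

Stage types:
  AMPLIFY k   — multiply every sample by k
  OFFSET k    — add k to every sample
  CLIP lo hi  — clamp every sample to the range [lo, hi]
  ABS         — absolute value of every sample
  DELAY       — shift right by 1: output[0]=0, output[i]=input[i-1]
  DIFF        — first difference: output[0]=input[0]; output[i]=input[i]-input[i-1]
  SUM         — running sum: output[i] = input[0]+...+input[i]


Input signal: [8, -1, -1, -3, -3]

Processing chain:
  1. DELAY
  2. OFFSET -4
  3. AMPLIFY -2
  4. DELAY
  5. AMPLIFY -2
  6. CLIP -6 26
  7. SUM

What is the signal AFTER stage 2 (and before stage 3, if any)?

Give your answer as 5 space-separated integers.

Input: [8, -1, -1, -3, -3]
Stage 1 (DELAY): [0, 8, -1, -1, -3] = [0, 8, -1, -1, -3] -> [0, 8, -1, -1, -3]
Stage 2 (OFFSET -4): 0+-4=-4, 8+-4=4, -1+-4=-5, -1+-4=-5, -3+-4=-7 -> [-4, 4, -5, -5, -7]

Answer: -4 4 -5 -5 -7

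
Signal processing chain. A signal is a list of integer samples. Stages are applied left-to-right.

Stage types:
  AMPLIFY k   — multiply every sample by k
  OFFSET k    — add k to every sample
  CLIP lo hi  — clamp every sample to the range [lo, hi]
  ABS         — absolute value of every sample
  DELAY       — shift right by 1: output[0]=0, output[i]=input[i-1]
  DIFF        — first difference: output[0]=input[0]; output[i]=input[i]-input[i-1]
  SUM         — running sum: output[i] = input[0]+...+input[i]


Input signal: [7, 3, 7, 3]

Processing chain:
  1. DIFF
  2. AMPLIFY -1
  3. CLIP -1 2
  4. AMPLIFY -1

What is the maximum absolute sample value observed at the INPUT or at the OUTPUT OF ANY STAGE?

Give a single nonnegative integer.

Input: [7, 3, 7, 3] (max |s|=7)
Stage 1 (DIFF): s[0]=7, 3-7=-4, 7-3=4, 3-7=-4 -> [7, -4, 4, -4] (max |s|=7)
Stage 2 (AMPLIFY -1): 7*-1=-7, -4*-1=4, 4*-1=-4, -4*-1=4 -> [-7, 4, -4, 4] (max |s|=7)
Stage 3 (CLIP -1 2): clip(-7,-1,2)=-1, clip(4,-1,2)=2, clip(-4,-1,2)=-1, clip(4,-1,2)=2 -> [-1, 2, -1, 2] (max |s|=2)
Stage 4 (AMPLIFY -1): -1*-1=1, 2*-1=-2, -1*-1=1, 2*-1=-2 -> [1, -2, 1, -2] (max |s|=2)
Overall max amplitude: 7

Answer: 7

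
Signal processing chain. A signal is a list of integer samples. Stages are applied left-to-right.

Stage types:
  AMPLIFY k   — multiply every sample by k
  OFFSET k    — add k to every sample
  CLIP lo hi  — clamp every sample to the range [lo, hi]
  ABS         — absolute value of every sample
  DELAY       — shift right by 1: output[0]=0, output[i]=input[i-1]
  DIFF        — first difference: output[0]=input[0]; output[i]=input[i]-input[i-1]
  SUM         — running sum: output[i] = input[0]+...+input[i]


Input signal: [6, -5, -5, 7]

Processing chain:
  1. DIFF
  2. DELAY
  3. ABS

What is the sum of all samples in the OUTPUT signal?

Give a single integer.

Answer: 17

Derivation:
Input: [6, -5, -5, 7]
Stage 1 (DIFF): s[0]=6, -5-6=-11, -5--5=0, 7--5=12 -> [6, -11, 0, 12]
Stage 2 (DELAY): [0, 6, -11, 0] = [0, 6, -11, 0] -> [0, 6, -11, 0]
Stage 3 (ABS): |0|=0, |6|=6, |-11|=11, |0|=0 -> [0, 6, 11, 0]
Output sum: 17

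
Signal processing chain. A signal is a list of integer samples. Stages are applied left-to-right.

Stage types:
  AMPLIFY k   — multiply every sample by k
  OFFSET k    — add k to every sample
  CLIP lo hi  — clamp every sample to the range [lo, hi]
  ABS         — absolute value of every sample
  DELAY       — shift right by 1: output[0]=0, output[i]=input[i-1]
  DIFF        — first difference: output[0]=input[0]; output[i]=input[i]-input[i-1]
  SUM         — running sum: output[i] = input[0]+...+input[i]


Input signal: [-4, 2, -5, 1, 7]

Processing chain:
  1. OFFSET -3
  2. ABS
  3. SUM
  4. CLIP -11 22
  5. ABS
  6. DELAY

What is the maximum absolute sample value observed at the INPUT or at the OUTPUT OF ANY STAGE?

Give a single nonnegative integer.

Input: [-4, 2, -5, 1, 7] (max |s|=7)
Stage 1 (OFFSET -3): -4+-3=-7, 2+-3=-1, -5+-3=-8, 1+-3=-2, 7+-3=4 -> [-7, -1, -8, -2, 4] (max |s|=8)
Stage 2 (ABS): |-7|=7, |-1|=1, |-8|=8, |-2|=2, |4|=4 -> [7, 1, 8, 2, 4] (max |s|=8)
Stage 3 (SUM): sum[0..0]=7, sum[0..1]=8, sum[0..2]=16, sum[0..3]=18, sum[0..4]=22 -> [7, 8, 16, 18, 22] (max |s|=22)
Stage 4 (CLIP -11 22): clip(7,-11,22)=7, clip(8,-11,22)=8, clip(16,-11,22)=16, clip(18,-11,22)=18, clip(22,-11,22)=22 -> [7, 8, 16, 18, 22] (max |s|=22)
Stage 5 (ABS): |7|=7, |8|=8, |16|=16, |18|=18, |22|=22 -> [7, 8, 16, 18, 22] (max |s|=22)
Stage 6 (DELAY): [0, 7, 8, 16, 18] = [0, 7, 8, 16, 18] -> [0, 7, 8, 16, 18] (max |s|=18)
Overall max amplitude: 22

Answer: 22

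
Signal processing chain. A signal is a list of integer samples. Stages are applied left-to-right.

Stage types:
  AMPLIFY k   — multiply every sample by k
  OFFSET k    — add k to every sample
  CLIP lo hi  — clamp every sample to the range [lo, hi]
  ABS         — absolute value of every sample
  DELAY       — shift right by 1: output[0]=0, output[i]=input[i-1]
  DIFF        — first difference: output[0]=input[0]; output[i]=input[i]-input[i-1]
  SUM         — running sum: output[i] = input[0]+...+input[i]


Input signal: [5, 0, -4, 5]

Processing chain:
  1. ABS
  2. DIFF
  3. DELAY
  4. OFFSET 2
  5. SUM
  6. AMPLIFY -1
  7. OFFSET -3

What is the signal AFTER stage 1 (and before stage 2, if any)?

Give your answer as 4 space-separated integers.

Input: [5, 0, -4, 5]
Stage 1 (ABS): |5|=5, |0|=0, |-4|=4, |5|=5 -> [5, 0, 4, 5]

Answer: 5 0 4 5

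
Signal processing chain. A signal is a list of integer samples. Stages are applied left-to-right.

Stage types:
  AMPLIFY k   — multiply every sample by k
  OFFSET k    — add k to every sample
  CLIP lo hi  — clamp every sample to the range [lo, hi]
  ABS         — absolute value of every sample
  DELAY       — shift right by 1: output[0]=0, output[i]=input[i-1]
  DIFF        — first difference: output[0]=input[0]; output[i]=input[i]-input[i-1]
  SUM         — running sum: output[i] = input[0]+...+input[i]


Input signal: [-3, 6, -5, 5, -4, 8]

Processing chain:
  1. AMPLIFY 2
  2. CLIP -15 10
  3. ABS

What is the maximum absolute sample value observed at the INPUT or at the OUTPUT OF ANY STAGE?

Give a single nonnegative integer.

Input: [-3, 6, -5, 5, -4, 8] (max |s|=8)
Stage 1 (AMPLIFY 2): -3*2=-6, 6*2=12, -5*2=-10, 5*2=10, -4*2=-8, 8*2=16 -> [-6, 12, -10, 10, -8, 16] (max |s|=16)
Stage 2 (CLIP -15 10): clip(-6,-15,10)=-6, clip(12,-15,10)=10, clip(-10,-15,10)=-10, clip(10,-15,10)=10, clip(-8,-15,10)=-8, clip(16,-15,10)=10 -> [-6, 10, -10, 10, -8, 10] (max |s|=10)
Stage 3 (ABS): |-6|=6, |10|=10, |-10|=10, |10|=10, |-8|=8, |10|=10 -> [6, 10, 10, 10, 8, 10] (max |s|=10)
Overall max amplitude: 16

Answer: 16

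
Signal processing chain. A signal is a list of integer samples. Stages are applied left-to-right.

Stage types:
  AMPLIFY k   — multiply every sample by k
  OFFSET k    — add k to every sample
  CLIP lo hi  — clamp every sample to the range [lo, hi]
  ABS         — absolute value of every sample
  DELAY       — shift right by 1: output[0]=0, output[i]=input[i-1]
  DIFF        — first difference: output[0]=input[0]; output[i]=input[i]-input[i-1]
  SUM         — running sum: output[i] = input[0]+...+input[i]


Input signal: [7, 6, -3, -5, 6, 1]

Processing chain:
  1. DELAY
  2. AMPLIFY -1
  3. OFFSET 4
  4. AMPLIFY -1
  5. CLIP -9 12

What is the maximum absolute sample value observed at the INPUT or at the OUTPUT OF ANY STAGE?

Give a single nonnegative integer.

Answer: 9

Derivation:
Input: [7, 6, -3, -5, 6, 1] (max |s|=7)
Stage 1 (DELAY): [0, 7, 6, -3, -5, 6] = [0, 7, 6, -3, -5, 6] -> [0, 7, 6, -3, -5, 6] (max |s|=7)
Stage 2 (AMPLIFY -1): 0*-1=0, 7*-1=-7, 6*-1=-6, -3*-1=3, -5*-1=5, 6*-1=-6 -> [0, -7, -6, 3, 5, -6] (max |s|=7)
Stage 3 (OFFSET 4): 0+4=4, -7+4=-3, -6+4=-2, 3+4=7, 5+4=9, -6+4=-2 -> [4, -3, -2, 7, 9, -2] (max |s|=9)
Stage 4 (AMPLIFY -1): 4*-1=-4, -3*-1=3, -2*-1=2, 7*-1=-7, 9*-1=-9, -2*-1=2 -> [-4, 3, 2, -7, -9, 2] (max |s|=9)
Stage 5 (CLIP -9 12): clip(-4,-9,12)=-4, clip(3,-9,12)=3, clip(2,-9,12)=2, clip(-7,-9,12)=-7, clip(-9,-9,12)=-9, clip(2,-9,12)=2 -> [-4, 3, 2, -7, -9, 2] (max |s|=9)
Overall max amplitude: 9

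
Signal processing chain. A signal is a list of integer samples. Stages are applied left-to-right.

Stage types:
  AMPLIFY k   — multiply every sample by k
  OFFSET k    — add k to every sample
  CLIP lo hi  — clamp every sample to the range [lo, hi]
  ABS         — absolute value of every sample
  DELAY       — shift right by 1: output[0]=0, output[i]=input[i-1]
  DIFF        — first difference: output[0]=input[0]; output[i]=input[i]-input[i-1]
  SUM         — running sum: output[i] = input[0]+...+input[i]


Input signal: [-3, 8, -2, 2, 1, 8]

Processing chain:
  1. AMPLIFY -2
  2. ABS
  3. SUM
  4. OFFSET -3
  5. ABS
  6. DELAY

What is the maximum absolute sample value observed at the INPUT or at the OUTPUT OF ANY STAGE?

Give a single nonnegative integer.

Answer: 48

Derivation:
Input: [-3, 8, -2, 2, 1, 8] (max |s|=8)
Stage 1 (AMPLIFY -2): -3*-2=6, 8*-2=-16, -2*-2=4, 2*-2=-4, 1*-2=-2, 8*-2=-16 -> [6, -16, 4, -4, -2, -16] (max |s|=16)
Stage 2 (ABS): |6|=6, |-16|=16, |4|=4, |-4|=4, |-2|=2, |-16|=16 -> [6, 16, 4, 4, 2, 16] (max |s|=16)
Stage 3 (SUM): sum[0..0]=6, sum[0..1]=22, sum[0..2]=26, sum[0..3]=30, sum[0..4]=32, sum[0..5]=48 -> [6, 22, 26, 30, 32, 48] (max |s|=48)
Stage 4 (OFFSET -3): 6+-3=3, 22+-3=19, 26+-3=23, 30+-3=27, 32+-3=29, 48+-3=45 -> [3, 19, 23, 27, 29, 45] (max |s|=45)
Stage 5 (ABS): |3|=3, |19|=19, |23|=23, |27|=27, |29|=29, |45|=45 -> [3, 19, 23, 27, 29, 45] (max |s|=45)
Stage 6 (DELAY): [0, 3, 19, 23, 27, 29] = [0, 3, 19, 23, 27, 29] -> [0, 3, 19, 23, 27, 29] (max |s|=29)
Overall max amplitude: 48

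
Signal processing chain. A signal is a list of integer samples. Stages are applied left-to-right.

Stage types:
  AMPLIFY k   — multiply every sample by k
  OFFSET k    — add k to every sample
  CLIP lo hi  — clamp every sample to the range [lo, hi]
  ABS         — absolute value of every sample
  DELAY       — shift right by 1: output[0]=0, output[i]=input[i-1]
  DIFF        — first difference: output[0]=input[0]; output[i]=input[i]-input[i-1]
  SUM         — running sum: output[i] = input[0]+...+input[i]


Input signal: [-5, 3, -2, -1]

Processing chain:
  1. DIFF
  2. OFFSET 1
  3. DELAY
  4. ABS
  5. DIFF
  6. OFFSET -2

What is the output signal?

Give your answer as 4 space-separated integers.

Answer: -2 2 3 -7

Derivation:
Input: [-5, 3, -2, -1]
Stage 1 (DIFF): s[0]=-5, 3--5=8, -2-3=-5, -1--2=1 -> [-5, 8, -5, 1]
Stage 2 (OFFSET 1): -5+1=-4, 8+1=9, -5+1=-4, 1+1=2 -> [-4, 9, -4, 2]
Stage 3 (DELAY): [0, -4, 9, -4] = [0, -4, 9, -4] -> [0, -4, 9, -4]
Stage 4 (ABS): |0|=0, |-4|=4, |9|=9, |-4|=4 -> [0, 4, 9, 4]
Stage 5 (DIFF): s[0]=0, 4-0=4, 9-4=5, 4-9=-5 -> [0, 4, 5, -5]
Stage 6 (OFFSET -2): 0+-2=-2, 4+-2=2, 5+-2=3, -5+-2=-7 -> [-2, 2, 3, -7]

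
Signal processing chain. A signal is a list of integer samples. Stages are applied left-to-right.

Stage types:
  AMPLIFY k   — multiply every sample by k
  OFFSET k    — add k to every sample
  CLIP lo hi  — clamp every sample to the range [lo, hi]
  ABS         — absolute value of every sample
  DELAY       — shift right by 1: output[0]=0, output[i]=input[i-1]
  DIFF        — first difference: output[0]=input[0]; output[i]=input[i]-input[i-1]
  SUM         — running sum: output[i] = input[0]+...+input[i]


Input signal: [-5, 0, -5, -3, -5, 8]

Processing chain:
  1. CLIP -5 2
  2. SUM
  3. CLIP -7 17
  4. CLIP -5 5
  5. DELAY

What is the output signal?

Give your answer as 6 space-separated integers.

Input: [-5, 0, -5, -3, -5, 8]
Stage 1 (CLIP -5 2): clip(-5,-5,2)=-5, clip(0,-5,2)=0, clip(-5,-5,2)=-5, clip(-3,-5,2)=-3, clip(-5,-5,2)=-5, clip(8,-5,2)=2 -> [-5, 0, -5, -3, -5, 2]
Stage 2 (SUM): sum[0..0]=-5, sum[0..1]=-5, sum[0..2]=-10, sum[0..3]=-13, sum[0..4]=-18, sum[0..5]=-16 -> [-5, -5, -10, -13, -18, -16]
Stage 3 (CLIP -7 17): clip(-5,-7,17)=-5, clip(-5,-7,17)=-5, clip(-10,-7,17)=-7, clip(-13,-7,17)=-7, clip(-18,-7,17)=-7, clip(-16,-7,17)=-7 -> [-5, -5, -7, -7, -7, -7]
Stage 4 (CLIP -5 5): clip(-5,-5,5)=-5, clip(-5,-5,5)=-5, clip(-7,-5,5)=-5, clip(-7,-5,5)=-5, clip(-7,-5,5)=-5, clip(-7,-5,5)=-5 -> [-5, -5, -5, -5, -5, -5]
Stage 5 (DELAY): [0, -5, -5, -5, -5, -5] = [0, -5, -5, -5, -5, -5] -> [0, -5, -5, -5, -5, -5]

Answer: 0 -5 -5 -5 -5 -5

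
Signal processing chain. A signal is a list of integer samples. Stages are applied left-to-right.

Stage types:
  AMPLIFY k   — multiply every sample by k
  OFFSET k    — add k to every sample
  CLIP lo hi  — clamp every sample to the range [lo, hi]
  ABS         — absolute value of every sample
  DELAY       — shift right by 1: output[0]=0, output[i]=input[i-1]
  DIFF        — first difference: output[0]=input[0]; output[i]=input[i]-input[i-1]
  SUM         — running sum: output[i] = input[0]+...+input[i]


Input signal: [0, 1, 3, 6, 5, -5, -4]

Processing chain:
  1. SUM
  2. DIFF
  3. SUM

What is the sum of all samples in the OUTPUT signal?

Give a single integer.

Answer: 46

Derivation:
Input: [0, 1, 3, 6, 5, -5, -4]
Stage 1 (SUM): sum[0..0]=0, sum[0..1]=1, sum[0..2]=4, sum[0..3]=10, sum[0..4]=15, sum[0..5]=10, sum[0..6]=6 -> [0, 1, 4, 10, 15, 10, 6]
Stage 2 (DIFF): s[0]=0, 1-0=1, 4-1=3, 10-4=6, 15-10=5, 10-15=-5, 6-10=-4 -> [0, 1, 3, 6, 5, -5, -4]
Stage 3 (SUM): sum[0..0]=0, sum[0..1]=1, sum[0..2]=4, sum[0..3]=10, sum[0..4]=15, sum[0..5]=10, sum[0..6]=6 -> [0, 1, 4, 10, 15, 10, 6]
Output sum: 46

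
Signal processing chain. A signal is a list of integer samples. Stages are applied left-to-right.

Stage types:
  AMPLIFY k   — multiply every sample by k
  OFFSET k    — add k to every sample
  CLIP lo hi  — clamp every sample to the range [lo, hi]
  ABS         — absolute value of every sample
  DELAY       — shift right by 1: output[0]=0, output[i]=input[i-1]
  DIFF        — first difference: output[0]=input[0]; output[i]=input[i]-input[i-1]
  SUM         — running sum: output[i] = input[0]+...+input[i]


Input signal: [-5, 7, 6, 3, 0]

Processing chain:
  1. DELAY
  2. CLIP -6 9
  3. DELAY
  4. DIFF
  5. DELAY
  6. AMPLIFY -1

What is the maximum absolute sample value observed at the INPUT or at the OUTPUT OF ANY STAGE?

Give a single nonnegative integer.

Input: [-5, 7, 6, 3, 0] (max |s|=7)
Stage 1 (DELAY): [0, -5, 7, 6, 3] = [0, -5, 7, 6, 3] -> [0, -5, 7, 6, 3] (max |s|=7)
Stage 2 (CLIP -6 9): clip(0,-6,9)=0, clip(-5,-6,9)=-5, clip(7,-6,9)=7, clip(6,-6,9)=6, clip(3,-6,9)=3 -> [0, -5, 7, 6, 3] (max |s|=7)
Stage 3 (DELAY): [0, 0, -5, 7, 6] = [0, 0, -5, 7, 6] -> [0, 0, -5, 7, 6] (max |s|=7)
Stage 4 (DIFF): s[0]=0, 0-0=0, -5-0=-5, 7--5=12, 6-7=-1 -> [0, 0, -5, 12, -1] (max |s|=12)
Stage 5 (DELAY): [0, 0, 0, -5, 12] = [0, 0, 0, -5, 12] -> [0, 0, 0, -5, 12] (max |s|=12)
Stage 6 (AMPLIFY -1): 0*-1=0, 0*-1=0, 0*-1=0, -5*-1=5, 12*-1=-12 -> [0, 0, 0, 5, -12] (max |s|=12)
Overall max amplitude: 12

Answer: 12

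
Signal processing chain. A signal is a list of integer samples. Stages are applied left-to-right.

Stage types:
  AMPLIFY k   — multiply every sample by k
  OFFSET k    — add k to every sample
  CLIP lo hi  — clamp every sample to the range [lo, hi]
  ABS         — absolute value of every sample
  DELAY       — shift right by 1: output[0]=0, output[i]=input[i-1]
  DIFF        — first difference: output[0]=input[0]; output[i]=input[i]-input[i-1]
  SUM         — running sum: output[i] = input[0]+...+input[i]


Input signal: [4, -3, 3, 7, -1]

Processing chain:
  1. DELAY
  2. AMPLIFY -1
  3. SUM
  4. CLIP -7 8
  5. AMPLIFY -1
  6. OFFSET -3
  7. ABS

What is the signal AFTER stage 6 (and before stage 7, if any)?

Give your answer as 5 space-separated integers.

Answer: -3 1 -2 1 4

Derivation:
Input: [4, -3, 3, 7, -1]
Stage 1 (DELAY): [0, 4, -3, 3, 7] = [0, 4, -3, 3, 7] -> [0, 4, -3, 3, 7]
Stage 2 (AMPLIFY -1): 0*-1=0, 4*-1=-4, -3*-1=3, 3*-1=-3, 7*-1=-7 -> [0, -4, 3, -3, -7]
Stage 3 (SUM): sum[0..0]=0, sum[0..1]=-4, sum[0..2]=-1, sum[0..3]=-4, sum[0..4]=-11 -> [0, -4, -1, -4, -11]
Stage 4 (CLIP -7 8): clip(0,-7,8)=0, clip(-4,-7,8)=-4, clip(-1,-7,8)=-1, clip(-4,-7,8)=-4, clip(-11,-7,8)=-7 -> [0, -4, -1, -4, -7]
Stage 5 (AMPLIFY -1): 0*-1=0, -4*-1=4, -1*-1=1, -4*-1=4, -7*-1=7 -> [0, 4, 1, 4, 7]
Stage 6 (OFFSET -3): 0+-3=-3, 4+-3=1, 1+-3=-2, 4+-3=1, 7+-3=4 -> [-3, 1, -2, 1, 4]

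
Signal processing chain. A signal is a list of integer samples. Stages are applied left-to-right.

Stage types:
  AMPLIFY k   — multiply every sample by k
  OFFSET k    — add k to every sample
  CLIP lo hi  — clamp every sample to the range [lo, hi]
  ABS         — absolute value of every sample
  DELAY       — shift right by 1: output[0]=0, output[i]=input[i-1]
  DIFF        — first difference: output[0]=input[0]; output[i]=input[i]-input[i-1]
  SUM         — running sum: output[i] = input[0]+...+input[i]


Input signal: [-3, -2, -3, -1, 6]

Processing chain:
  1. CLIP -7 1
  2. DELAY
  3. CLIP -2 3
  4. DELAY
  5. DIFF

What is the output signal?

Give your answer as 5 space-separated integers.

Input: [-3, -2, -3, -1, 6]
Stage 1 (CLIP -7 1): clip(-3,-7,1)=-3, clip(-2,-7,1)=-2, clip(-3,-7,1)=-3, clip(-1,-7,1)=-1, clip(6,-7,1)=1 -> [-3, -2, -3, -1, 1]
Stage 2 (DELAY): [0, -3, -2, -3, -1] = [0, -3, -2, -3, -1] -> [0, -3, -2, -3, -1]
Stage 3 (CLIP -2 3): clip(0,-2,3)=0, clip(-3,-2,3)=-2, clip(-2,-2,3)=-2, clip(-3,-2,3)=-2, clip(-1,-2,3)=-1 -> [0, -2, -2, -2, -1]
Stage 4 (DELAY): [0, 0, -2, -2, -2] = [0, 0, -2, -2, -2] -> [0, 0, -2, -2, -2]
Stage 5 (DIFF): s[0]=0, 0-0=0, -2-0=-2, -2--2=0, -2--2=0 -> [0, 0, -2, 0, 0]

Answer: 0 0 -2 0 0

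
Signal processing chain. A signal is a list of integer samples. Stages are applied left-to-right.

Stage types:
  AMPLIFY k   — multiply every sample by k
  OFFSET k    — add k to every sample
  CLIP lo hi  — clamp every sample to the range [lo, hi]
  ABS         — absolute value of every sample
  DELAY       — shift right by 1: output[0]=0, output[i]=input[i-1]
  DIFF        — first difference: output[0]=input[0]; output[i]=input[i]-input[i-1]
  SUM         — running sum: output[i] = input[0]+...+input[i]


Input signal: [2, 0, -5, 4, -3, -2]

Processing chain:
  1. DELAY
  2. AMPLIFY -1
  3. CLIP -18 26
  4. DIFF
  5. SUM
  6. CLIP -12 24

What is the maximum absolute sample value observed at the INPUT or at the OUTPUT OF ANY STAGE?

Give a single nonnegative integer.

Answer: 9

Derivation:
Input: [2, 0, -5, 4, -3, -2] (max |s|=5)
Stage 1 (DELAY): [0, 2, 0, -5, 4, -3] = [0, 2, 0, -5, 4, -3] -> [0, 2, 0, -5, 4, -3] (max |s|=5)
Stage 2 (AMPLIFY -1): 0*-1=0, 2*-1=-2, 0*-1=0, -5*-1=5, 4*-1=-4, -3*-1=3 -> [0, -2, 0, 5, -4, 3] (max |s|=5)
Stage 3 (CLIP -18 26): clip(0,-18,26)=0, clip(-2,-18,26)=-2, clip(0,-18,26)=0, clip(5,-18,26)=5, clip(-4,-18,26)=-4, clip(3,-18,26)=3 -> [0, -2, 0, 5, -4, 3] (max |s|=5)
Stage 4 (DIFF): s[0]=0, -2-0=-2, 0--2=2, 5-0=5, -4-5=-9, 3--4=7 -> [0, -2, 2, 5, -9, 7] (max |s|=9)
Stage 5 (SUM): sum[0..0]=0, sum[0..1]=-2, sum[0..2]=0, sum[0..3]=5, sum[0..4]=-4, sum[0..5]=3 -> [0, -2, 0, 5, -4, 3] (max |s|=5)
Stage 6 (CLIP -12 24): clip(0,-12,24)=0, clip(-2,-12,24)=-2, clip(0,-12,24)=0, clip(5,-12,24)=5, clip(-4,-12,24)=-4, clip(3,-12,24)=3 -> [0, -2, 0, 5, -4, 3] (max |s|=5)
Overall max amplitude: 9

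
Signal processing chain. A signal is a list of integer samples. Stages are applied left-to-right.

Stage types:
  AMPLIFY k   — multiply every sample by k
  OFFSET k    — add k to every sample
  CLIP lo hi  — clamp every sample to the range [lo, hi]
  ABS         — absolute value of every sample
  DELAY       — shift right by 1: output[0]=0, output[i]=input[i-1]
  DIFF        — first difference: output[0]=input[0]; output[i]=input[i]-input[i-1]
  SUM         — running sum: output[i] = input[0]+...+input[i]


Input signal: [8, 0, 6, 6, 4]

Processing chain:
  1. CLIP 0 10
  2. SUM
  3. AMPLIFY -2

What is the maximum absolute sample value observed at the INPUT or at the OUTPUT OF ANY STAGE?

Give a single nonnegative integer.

Input: [8, 0, 6, 6, 4] (max |s|=8)
Stage 1 (CLIP 0 10): clip(8,0,10)=8, clip(0,0,10)=0, clip(6,0,10)=6, clip(6,0,10)=6, clip(4,0,10)=4 -> [8, 0, 6, 6, 4] (max |s|=8)
Stage 2 (SUM): sum[0..0]=8, sum[0..1]=8, sum[0..2]=14, sum[0..3]=20, sum[0..4]=24 -> [8, 8, 14, 20, 24] (max |s|=24)
Stage 3 (AMPLIFY -2): 8*-2=-16, 8*-2=-16, 14*-2=-28, 20*-2=-40, 24*-2=-48 -> [-16, -16, -28, -40, -48] (max |s|=48)
Overall max amplitude: 48

Answer: 48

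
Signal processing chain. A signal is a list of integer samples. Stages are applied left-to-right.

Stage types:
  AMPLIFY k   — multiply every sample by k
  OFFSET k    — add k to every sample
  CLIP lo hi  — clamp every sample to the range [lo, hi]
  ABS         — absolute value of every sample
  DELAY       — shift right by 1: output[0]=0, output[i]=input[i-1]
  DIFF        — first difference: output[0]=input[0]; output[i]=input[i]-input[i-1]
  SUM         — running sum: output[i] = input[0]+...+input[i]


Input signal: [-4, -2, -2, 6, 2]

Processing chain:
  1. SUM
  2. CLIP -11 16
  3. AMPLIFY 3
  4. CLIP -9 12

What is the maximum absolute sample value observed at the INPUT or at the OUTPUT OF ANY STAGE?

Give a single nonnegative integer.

Answer: 24

Derivation:
Input: [-4, -2, -2, 6, 2] (max |s|=6)
Stage 1 (SUM): sum[0..0]=-4, sum[0..1]=-6, sum[0..2]=-8, sum[0..3]=-2, sum[0..4]=0 -> [-4, -6, -8, -2, 0] (max |s|=8)
Stage 2 (CLIP -11 16): clip(-4,-11,16)=-4, clip(-6,-11,16)=-6, clip(-8,-11,16)=-8, clip(-2,-11,16)=-2, clip(0,-11,16)=0 -> [-4, -6, -8, -2, 0] (max |s|=8)
Stage 3 (AMPLIFY 3): -4*3=-12, -6*3=-18, -8*3=-24, -2*3=-6, 0*3=0 -> [-12, -18, -24, -6, 0] (max |s|=24)
Stage 4 (CLIP -9 12): clip(-12,-9,12)=-9, clip(-18,-9,12)=-9, clip(-24,-9,12)=-9, clip(-6,-9,12)=-6, clip(0,-9,12)=0 -> [-9, -9, -9, -6, 0] (max |s|=9)
Overall max amplitude: 24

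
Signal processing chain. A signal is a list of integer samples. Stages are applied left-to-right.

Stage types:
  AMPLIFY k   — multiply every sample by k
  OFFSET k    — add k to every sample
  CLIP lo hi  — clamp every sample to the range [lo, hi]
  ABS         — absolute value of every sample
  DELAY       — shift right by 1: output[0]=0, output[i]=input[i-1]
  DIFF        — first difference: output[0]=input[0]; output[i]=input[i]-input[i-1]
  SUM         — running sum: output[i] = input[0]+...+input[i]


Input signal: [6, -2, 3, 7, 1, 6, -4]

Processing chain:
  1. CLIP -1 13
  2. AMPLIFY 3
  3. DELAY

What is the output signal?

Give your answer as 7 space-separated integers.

Input: [6, -2, 3, 7, 1, 6, -4]
Stage 1 (CLIP -1 13): clip(6,-1,13)=6, clip(-2,-1,13)=-1, clip(3,-1,13)=3, clip(7,-1,13)=7, clip(1,-1,13)=1, clip(6,-1,13)=6, clip(-4,-1,13)=-1 -> [6, -1, 3, 7, 1, 6, -1]
Stage 2 (AMPLIFY 3): 6*3=18, -1*3=-3, 3*3=9, 7*3=21, 1*3=3, 6*3=18, -1*3=-3 -> [18, -3, 9, 21, 3, 18, -3]
Stage 3 (DELAY): [0, 18, -3, 9, 21, 3, 18] = [0, 18, -3, 9, 21, 3, 18] -> [0, 18, -3, 9, 21, 3, 18]

Answer: 0 18 -3 9 21 3 18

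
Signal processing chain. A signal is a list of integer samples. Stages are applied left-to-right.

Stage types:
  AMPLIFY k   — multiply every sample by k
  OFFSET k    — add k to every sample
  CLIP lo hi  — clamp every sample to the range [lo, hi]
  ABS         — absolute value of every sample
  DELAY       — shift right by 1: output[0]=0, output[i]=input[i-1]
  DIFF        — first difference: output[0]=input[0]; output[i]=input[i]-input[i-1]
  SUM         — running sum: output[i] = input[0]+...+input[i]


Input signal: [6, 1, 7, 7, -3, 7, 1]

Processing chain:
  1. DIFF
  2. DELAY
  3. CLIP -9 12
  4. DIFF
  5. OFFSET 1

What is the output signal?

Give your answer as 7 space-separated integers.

Input: [6, 1, 7, 7, -3, 7, 1]
Stage 1 (DIFF): s[0]=6, 1-6=-5, 7-1=6, 7-7=0, -3-7=-10, 7--3=10, 1-7=-6 -> [6, -5, 6, 0, -10, 10, -6]
Stage 2 (DELAY): [0, 6, -5, 6, 0, -10, 10] = [0, 6, -5, 6, 0, -10, 10] -> [0, 6, -5, 6, 0, -10, 10]
Stage 3 (CLIP -9 12): clip(0,-9,12)=0, clip(6,-9,12)=6, clip(-5,-9,12)=-5, clip(6,-9,12)=6, clip(0,-9,12)=0, clip(-10,-9,12)=-9, clip(10,-9,12)=10 -> [0, 6, -5, 6, 0, -9, 10]
Stage 4 (DIFF): s[0]=0, 6-0=6, -5-6=-11, 6--5=11, 0-6=-6, -9-0=-9, 10--9=19 -> [0, 6, -11, 11, -6, -9, 19]
Stage 5 (OFFSET 1): 0+1=1, 6+1=7, -11+1=-10, 11+1=12, -6+1=-5, -9+1=-8, 19+1=20 -> [1, 7, -10, 12, -5, -8, 20]

Answer: 1 7 -10 12 -5 -8 20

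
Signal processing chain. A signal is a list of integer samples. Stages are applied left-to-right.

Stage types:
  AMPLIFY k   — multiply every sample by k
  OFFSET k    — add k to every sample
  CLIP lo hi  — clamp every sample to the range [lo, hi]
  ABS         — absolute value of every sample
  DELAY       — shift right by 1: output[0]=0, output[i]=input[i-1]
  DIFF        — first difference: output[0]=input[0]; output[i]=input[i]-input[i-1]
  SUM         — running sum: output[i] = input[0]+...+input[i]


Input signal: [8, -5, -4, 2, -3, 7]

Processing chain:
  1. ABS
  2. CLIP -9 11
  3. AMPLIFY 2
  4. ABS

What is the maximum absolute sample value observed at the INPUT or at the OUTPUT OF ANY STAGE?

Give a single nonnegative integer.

Answer: 16

Derivation:
Input: [8, -5, -4, 2, -3, 7] (max |s|=8)
Stage 1 (ABS): |8|=8, |-5|=5, |-4|=4, |2|=2, |-3|=3, |7|=7 -> [8, 5, 4, 2, 3, 7] (max |s|=8)
Stage 2 (CLIP -9 11): clip(8,-9,11)=8, clip(5,-9,11)=5, clip(4,-9,11)=4, clip(2,-9,11)=2, clip(3,-9,11)=3, clip(7,-9,11)=7 -> [8, 5, 4, 2, 3, 7] (max |s|=8)
Stage 3 (AMPLIFY 2): 8*2=16, 5*2=10, 4*2=8, 2*2=4, 3*2=6, 7*2=14 -> [16, 10, 8, 4, 6, 14] (max |s|=16)
Stage 4 (ABS): |16|=16, |10|=10, |8|=8, |4|=4, |6|=6, |14|=14 -> [16, 10, 8, 4, 6, 14] (max |s|=16)
Overall max amplitude: 16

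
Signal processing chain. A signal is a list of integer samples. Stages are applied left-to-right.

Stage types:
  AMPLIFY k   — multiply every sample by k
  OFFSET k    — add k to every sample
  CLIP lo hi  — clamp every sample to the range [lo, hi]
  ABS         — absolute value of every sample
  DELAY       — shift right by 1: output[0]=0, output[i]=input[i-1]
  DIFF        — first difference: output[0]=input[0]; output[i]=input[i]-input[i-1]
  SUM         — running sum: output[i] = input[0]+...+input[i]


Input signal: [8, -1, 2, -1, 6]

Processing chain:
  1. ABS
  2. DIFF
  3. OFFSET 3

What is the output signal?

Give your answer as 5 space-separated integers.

Answer: 11 -4 4 2 8

Derivation:
Input: [8, -1, 2, -1, 6]
Stage 1 (ABS): |8|=8, |-1|=1, |2|=2, |-1|=1, |6|=6 -> [8, 1, 2, 1, 6]
Stage 2 (DIFF): s[0]=8, 1-8=-7, 2-1=1, 1-2=-1, 6-1=5 -> [8, -7, 1, -1, 5]
Stage 3 (OFFSET 3): 8+3=11, -7+3=-4, 1+3=4, -1+3=2, 5+3=8 -> [11, -4, 4, 2, 8]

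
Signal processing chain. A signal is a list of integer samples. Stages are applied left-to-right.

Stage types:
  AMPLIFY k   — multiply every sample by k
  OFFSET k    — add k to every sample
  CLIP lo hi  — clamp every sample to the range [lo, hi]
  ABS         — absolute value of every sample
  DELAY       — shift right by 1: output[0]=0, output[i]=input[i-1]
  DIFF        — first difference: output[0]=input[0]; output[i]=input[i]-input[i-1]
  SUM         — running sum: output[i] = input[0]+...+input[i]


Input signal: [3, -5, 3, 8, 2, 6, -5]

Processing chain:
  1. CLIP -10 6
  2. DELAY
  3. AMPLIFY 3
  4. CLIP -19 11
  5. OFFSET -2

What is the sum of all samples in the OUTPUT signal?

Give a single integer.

Answer: 17

Derivation:
Input: [3, -5, 3, 8, 2, 6, -5]
Stage 1 (CLIP -10 6): clip(3,-10,6)=3, clip(-5,-10,6)=-5, clip(3,-10,6)=3, clip(8,-10,6)=6, clip(2,-10,6)=2, clip(6,-10,6)=6, clip(-5,-10,6)=-5 -> [3, -5, 3, 6, 2, 6, -5]
Stage 2 (DELAY): [0, 3, -5, 3, 6, 2, 6] = [0, 3, -5, 3, 6, 2, 6] -> [0, 3, -5, 3, 6, 2, 6]
Stage 3 (AMPLIFY 3): 0*3=0, 3*3=9, -5*3=-15, 3*3=9, 6*3=18, 2*3=6, 6*3=18 -> [0, 9, -15, 9, 18, 6, 18]
Stage 4 (CLIP -19 11): clip(0,-19,11)=0, clip(9,-19,11)=9, clip(-15,-19,11)=-15, clip(9,-19,11)=9, clip(18,-19,11)=11, clip(6,-19,11)=6, clip(18,-19,11)=11 -> [0, 9, -15, 9, 11, 6, 11]
Stage 5 (OFFSET -2): 0+-2=-2, 9+-2=7, -15+-2=-17, 9+-2=7, 11+-2=9, 6+-2=4, 11+-2=9 -> [-2, 7, -17, 7, 9, 4, 9]
Output sum: 17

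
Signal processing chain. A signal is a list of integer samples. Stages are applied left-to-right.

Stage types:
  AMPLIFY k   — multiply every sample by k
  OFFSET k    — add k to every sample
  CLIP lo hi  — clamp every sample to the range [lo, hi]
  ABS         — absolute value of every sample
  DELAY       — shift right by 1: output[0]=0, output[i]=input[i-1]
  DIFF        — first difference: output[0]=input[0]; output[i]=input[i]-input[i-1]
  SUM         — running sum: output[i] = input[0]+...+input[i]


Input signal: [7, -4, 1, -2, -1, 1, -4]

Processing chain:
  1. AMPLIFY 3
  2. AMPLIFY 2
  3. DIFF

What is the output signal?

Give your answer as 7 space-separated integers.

Answer: 42 -66 30 -18 6 12 -30

Derivation:
Input: [7, -4, 1, -2, -1, 1, -4]
Stage 1 (AMPLIFY 3): 7*3=21, -4*3=-12, 1*3=3, -2*3=-6, -1*3=-3, 1*3=3, -4*3=-12 -> [21, -12, 3, -6, -3, 3, -12]
Stage 2 (AMPLIFY 2): 21*2=42, -12*2=-24, 3*2=6, -6*2=-12, -3*2=-6, 3*2=6, -12*2=-24 -> [42, -24, 6, -12, -6, 6, -24]
Stage 3 (DIFF): s[0]=42, -24-42=-66, 6--24=30, -12-6=-18, -6--12=6, 6--6=12, -24-6=-30 -> [42, -66, 30, -18, 6, 12, -30]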